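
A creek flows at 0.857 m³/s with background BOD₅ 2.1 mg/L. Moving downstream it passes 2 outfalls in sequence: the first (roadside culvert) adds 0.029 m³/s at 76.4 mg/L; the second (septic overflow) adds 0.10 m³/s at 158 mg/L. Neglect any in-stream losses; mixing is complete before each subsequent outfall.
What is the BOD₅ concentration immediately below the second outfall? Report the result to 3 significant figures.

20.1 mg/L

Outfall 1: combined Q = 0.8860 m³/s; C = (0.8570·2.100 + 0.02900·76.40)/0.8860 = 4.532 mg/L.
Outfall 2: combined Q = 0.9860 m³/s; C = (0.8860·4.532 + 0.1000·158.0)/0.9860 = 20.10 mg/L.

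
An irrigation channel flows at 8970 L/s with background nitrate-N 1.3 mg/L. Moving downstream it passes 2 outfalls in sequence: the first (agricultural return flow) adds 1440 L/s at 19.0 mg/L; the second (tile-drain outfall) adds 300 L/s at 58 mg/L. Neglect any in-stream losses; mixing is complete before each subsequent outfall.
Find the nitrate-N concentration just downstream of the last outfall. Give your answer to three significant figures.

5.27 mg/L

After outfall 1: Q = 8970 + 1440 = 10410 L/s; C = (8970·1.300 + 1440·19.00)/10410 = 3.748 mg/L.
After outfall 2: Q = 10410 + 300.0 = 10710 L/s; C = (10410·3.748 + 300.0·58.00)/10710 = 5.268 mg/L.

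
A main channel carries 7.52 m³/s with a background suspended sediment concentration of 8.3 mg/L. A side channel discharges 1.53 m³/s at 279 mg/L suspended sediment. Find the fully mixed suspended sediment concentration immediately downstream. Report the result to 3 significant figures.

54.1 mg/L

Mass balance: C = (7.520·8.300 + 1.530·279.0) / 9.050 = 489.3/9.050 = 54.06 mg/L.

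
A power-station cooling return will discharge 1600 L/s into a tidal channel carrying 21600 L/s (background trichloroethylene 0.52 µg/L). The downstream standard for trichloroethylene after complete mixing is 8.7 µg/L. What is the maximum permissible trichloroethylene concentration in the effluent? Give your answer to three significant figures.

At the limit, (Qr·Cr + Qe·Cₑ)/(Qr + Qe) = 8.7:
Cₑ = (23200·8.7 − 21600·0.5200) / 1600 = 119.1 µg/L.

119 µg/L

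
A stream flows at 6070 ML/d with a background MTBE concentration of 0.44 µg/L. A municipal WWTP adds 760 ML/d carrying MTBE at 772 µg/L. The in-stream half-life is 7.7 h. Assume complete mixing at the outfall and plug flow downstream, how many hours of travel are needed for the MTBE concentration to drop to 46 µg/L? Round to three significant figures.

After mixing, C = (6070·0.4400 + 760.0·772.0) / 6830 = 589400/6830 = 86.29 µg/L.
Half-life 7.7 h → k = ln 2 / 7.7 = 0.09002 h⁻¹ = 2.160 d⁻¹.
86.29·exp(−k·t) = 46 → t = ln(86.29/46)/k = 25160 s = 6.989 h.

6.99 h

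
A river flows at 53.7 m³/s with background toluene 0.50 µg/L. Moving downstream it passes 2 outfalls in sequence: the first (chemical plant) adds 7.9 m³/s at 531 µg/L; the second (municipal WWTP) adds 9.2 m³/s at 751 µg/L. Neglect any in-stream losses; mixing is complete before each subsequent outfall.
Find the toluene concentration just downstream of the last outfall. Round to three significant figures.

Outfall 1: combined Q = 61.60 m³/s; C = (53.70·0.5000 + 7.900·531.0)/61.60 = 68.53 µg/L.
Outfall 2: combined Q = 70.80 m³/s; C = (61.60·68.53 + 9.200·751.0)/70.80 = 157.2 µg/L.

157 µg/L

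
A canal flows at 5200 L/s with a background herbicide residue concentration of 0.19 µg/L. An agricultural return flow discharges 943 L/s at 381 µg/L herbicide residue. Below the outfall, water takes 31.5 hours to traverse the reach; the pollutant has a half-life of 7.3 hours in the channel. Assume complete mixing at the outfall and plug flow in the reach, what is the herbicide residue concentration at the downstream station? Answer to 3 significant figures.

Flow-weighted average: C = (5200·0.1900 + 943.0·381.0) / 6143 = 360300/6143 = 58.65 µg/L.
Half-life 7.3 h → k = ln 2 / 7.3 = 0.09495 h⁻¹ = 2.279 d⁻¹.
Decay over the reach: 58.65·exp(−kt) = 58.65·0.05024 = 2.946 µg/L.

2.95 µg/L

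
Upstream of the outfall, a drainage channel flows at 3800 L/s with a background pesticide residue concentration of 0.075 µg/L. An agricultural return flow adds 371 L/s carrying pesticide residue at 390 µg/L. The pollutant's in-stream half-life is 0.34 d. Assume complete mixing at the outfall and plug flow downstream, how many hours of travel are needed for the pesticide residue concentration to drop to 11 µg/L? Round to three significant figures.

Conservation of mass: C = (3800·0.07500 + 371.0·390.0) / 4171 = 145000/4171 = 34.76 µg/L.
Half-life 0.34 d → k = ln 2 / 0.34 = 2.039 d⁻¹.
34.76·exp(−k·t) = 11 → t = ln(34.76/11)/k = 48760 s = 13.54 h.

13.5 h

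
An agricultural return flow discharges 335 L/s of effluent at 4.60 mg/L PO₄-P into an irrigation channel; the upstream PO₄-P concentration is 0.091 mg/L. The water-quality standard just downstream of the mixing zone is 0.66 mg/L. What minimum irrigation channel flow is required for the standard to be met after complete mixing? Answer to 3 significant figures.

2320 L/s

Set C_mix = 0.66: (Q·0.09100 + 335.0·4.600) / (Q + 335.0) = 0.66
→ Q = 335.0·(4.600 − 0.66)/(0.66 − 0.09100) = 2320 L/s.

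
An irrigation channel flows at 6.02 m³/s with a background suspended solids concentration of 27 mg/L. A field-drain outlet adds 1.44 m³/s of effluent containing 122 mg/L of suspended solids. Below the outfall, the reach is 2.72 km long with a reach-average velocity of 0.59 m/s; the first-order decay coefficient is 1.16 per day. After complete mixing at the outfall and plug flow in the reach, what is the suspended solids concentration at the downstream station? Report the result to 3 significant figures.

Flow-weighted average: C = (6.020·27.00 + 1.440·122.0) / 7.460 = 338.2/7.460 = 45.34 mg/L.
Travel time t = 2.72·1000 / 0.59 = 4610 s = 1.281 h.
Applying C = C₀e^(−kt): 45.34 × 0.9400 = 42.62 mg/L.

42.6 mg/L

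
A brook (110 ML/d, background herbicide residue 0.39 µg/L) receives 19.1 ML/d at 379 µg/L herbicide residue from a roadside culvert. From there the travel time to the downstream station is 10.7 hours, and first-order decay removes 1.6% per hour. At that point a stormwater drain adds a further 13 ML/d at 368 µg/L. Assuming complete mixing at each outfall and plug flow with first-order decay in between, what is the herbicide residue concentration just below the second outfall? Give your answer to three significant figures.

76.8 µg/L

Mixed concentration C = ΣQC/ΣQ = (110.0·0.3900 + 19.10·379.0) / 129.1 = 7282/129.1 = 56.40 µg/L; combined flow 129.1 ML/d.
1.6%/h lost → k = −ln(1 − 0.016) = 0.01613 h⁻¹.
Applying C = C₀e^(−kt): 56.40 × 0.8415 = 47.46 µg/L.
Second outfall: C = (129.1·47.46 + 13.00·368.0)/142.1 = 76.79 µg/L.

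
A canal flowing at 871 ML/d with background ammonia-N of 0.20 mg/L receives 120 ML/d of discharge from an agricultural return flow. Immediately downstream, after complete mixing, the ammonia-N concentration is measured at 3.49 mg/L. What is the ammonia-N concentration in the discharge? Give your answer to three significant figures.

Mass balance: 871.0·0.2000 + 120.0·Cₑ = 991.0·3.490
→ Cₑ = (991.0·3.490 − 871.0·0.2000) / 120.0 = 27.37 mg/L.

27.4 mg/L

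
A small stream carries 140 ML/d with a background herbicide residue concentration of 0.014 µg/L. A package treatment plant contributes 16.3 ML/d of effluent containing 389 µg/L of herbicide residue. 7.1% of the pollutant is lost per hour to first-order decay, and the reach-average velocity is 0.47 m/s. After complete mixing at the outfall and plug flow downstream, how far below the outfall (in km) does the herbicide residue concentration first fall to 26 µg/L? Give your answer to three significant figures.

10.2 km

Conservation of mass: C = (140.0·0.01400 + 16.30·389.0) / 156.3 = 6343/156.3 = 40.58 µg/L.
7.1%/h lost → k = −ln(1 − 0.071) = 0.07365 h⁻¹.
Set 40.58·exp(−k·t) = 26 → t = ln(40.58/26)/k = 21760 s = 6.045 h.
Distance = v·t = 0.47·21760 = 10230 m = 10.23 km.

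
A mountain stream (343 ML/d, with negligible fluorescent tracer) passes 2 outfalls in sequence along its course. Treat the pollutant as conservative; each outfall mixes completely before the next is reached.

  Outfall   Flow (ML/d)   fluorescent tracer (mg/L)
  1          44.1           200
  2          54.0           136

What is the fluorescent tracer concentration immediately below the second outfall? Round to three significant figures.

36.6 mg/L

Below outfall 1: Q → 387.1 ML/d, C = (343.0·0 + 44.10·200.0)/387.1 = 22.78 mg/L.
Below outfall 2: Q → 441.1 ML/d, C = (387.1·22.78 + 54.00·136.0)/441.1 = 36.64 mg/L.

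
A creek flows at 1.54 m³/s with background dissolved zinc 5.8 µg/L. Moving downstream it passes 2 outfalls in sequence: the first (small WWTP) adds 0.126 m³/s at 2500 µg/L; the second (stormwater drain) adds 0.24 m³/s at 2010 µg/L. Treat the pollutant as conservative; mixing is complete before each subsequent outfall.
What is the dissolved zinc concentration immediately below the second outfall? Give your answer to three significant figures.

After outfall 1: Q = 1.540 + 0.1260 = 1.666 m³/s; C = (1.540·5.800 + 0.1260·2500)/1.666 = 194.4 µg/L.
After outfall 2: Q = 1.666 + 0.2400 = 1.906 m³/s; C = (1.666·194.4 + 0.2400·2010)/1.906 = 423.0 µg/L.

423 µg/L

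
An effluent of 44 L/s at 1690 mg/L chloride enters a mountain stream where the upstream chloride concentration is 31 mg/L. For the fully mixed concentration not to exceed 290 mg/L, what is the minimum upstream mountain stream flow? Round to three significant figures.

Set C_mix = 290: (Q·31.00 + 44.00·1690) / (Q + 44.00) = 290
→ Q = 44.00·(1690 − 290)/(290 − 31.00) = 237.8 L/s.

238 L/s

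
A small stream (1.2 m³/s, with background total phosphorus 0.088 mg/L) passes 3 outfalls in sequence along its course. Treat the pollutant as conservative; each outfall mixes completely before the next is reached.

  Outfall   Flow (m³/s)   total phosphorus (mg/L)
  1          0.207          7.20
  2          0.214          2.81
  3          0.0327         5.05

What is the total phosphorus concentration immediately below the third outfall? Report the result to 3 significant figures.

Below outfall 1: Q → 1.407 m³/s, C = (1.200·0.08800 + 0.2070·7.200)/1.407 = 1.134 mg/L.
Below outfall 2: Q → 1.621 m³/s, C = (1.407·1.134 + 0.2140·2.810)/1.621 = 1.356 mg/L.
Below outfall 3: Q → 1.654 m³/s, C = (1.621·1.356 + 0.03270·5.050)/1.654 = 1.429 mg/L.

1.43 mg/L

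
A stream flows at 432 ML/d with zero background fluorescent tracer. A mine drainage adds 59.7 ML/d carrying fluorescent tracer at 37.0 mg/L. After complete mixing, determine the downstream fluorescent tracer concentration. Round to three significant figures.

4.49 mg/L

Flow-weighted average: C = (432.0·0 + 59.70·37.00) / 491.7 = 2209/491.7 = 4.492 mg/L.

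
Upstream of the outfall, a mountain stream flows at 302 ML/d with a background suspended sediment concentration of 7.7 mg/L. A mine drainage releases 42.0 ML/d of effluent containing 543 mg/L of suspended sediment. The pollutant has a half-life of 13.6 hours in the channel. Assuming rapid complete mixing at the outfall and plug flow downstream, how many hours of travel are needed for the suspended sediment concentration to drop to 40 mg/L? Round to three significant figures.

After mixing, C = (302.0·7.700 + 42.00·543.0) / 344.0 = 25130/344.0 = 73.06 mg/L.
Half-life 13.6 h → k = ln 2 / 13.6 = 0.05097 h⁻¹ = 1.223 d⁻¹.
73.06·exp(−k·t) = 40 → t = ln(73.06/40)/k = 42550 s = 11.82 h.

11.8 h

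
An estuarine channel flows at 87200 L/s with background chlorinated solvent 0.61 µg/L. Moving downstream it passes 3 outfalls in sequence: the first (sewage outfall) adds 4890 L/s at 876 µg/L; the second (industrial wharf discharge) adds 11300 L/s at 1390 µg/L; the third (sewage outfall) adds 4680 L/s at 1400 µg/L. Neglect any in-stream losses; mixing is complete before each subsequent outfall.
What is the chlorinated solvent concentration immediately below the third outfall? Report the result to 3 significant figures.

After outfall 1: Q = 87200 + 4890 = 92090 L/s; C = (87200·0.6100 + 4890·876.0)/92090 = 47.09 µg/L.
After outfall 2: Q = 92090 + 11300 = 103400 L/s; C = (92090·47.09 + 11300·1390)/103400 = 193.9 µg/L.
After outfall 3: Q = 103400 + 4680 = 108100 L/s; C = (103400·193.9 + 4680·1400)/108100 = 246.1 µg/L.

246 µg/L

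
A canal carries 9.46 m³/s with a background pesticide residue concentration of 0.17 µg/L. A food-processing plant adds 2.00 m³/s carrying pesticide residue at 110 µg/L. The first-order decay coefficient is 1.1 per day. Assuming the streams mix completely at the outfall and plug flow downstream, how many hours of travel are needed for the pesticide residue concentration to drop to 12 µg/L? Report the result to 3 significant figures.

Mixed concentration C = ΣQC/ΣQ = (9.460·0.1700 + 2.000·110.0) / 11.46 = 221.6/11.46 = 19.34 µg/L.
19.34·exp(−k·t) = 12 → t = ln(19.34/12)/k = 37480 s = 10.41 h.

10.4 h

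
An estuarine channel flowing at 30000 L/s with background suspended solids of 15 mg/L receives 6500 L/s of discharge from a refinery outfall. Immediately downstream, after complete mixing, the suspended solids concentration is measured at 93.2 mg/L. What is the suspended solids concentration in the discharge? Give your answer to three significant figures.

454 mg/L

Mass balance: 30000·15.00 + 6500·Cₑ = 36500·93.20
→ Cₑ = (36500·93.20 − 30000·15.00) / 6500 = 454.1 mg/L.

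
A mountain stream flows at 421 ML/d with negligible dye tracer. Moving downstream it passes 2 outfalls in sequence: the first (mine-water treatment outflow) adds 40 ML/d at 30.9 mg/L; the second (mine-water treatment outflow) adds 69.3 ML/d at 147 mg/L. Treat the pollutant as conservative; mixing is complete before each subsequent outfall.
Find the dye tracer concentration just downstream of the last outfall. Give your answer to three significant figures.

21.5 mg/L

Below outfall 1: Q → 461.0 ML/d, C = (421.0·0 + 40.00·30.90)/461.0 = 2.681 mg/L.
Below outfall 2: Q → 530.3 ML/d, C = (461.0·2.681 + 69.30·147.0)/530.3 = 21.54 mg/L.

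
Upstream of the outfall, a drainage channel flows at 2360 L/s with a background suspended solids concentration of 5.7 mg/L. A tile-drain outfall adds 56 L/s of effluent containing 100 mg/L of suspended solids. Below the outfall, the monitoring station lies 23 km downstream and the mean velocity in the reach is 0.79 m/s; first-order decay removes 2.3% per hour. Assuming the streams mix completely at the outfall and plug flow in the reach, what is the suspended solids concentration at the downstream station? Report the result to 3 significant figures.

Mass balance: C = (2360·5.700 + 56.00·100.0) / 2416 = 19050/2416 = 7.886 mg/L.
Travel time t = 23·1000 / 0.79 = 29110 s = 8.087 h.
2.3%/h lost → k = −ln(1 − 0.023) = 0.02327 h⁻¹.
First-order decay: C = 7.886·exp(−k·t) = 7.886·0.8285 = 6.533 mg/L.

6.53 mg/L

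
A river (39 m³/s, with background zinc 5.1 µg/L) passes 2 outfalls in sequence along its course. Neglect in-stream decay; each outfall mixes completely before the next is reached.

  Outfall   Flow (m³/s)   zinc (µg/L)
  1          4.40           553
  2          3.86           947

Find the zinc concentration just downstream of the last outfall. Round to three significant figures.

Outfall 1: combined Q = 43.40 m³/s; C = (39.00·5.100 + 4.400·553.0)/43.40 = 60.65 µg/L.
Outfall 2: combined Q = 47.26 m³/s; C = (43.40·60.65 + 3.860·947.0)/47.26 = 133.0 µg/L.

133 µg/L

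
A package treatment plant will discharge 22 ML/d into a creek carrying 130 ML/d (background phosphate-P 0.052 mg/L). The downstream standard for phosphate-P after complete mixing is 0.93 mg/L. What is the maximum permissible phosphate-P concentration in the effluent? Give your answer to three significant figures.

6.12 mg/L

At the limit, (Qr·Cr + Qe·Cₑ)/(Qr + Qe) = 0.93:
Cₑ = (152.0·0.93 − 130.0·0.05200) / 22.00 = 6.118 mg/L.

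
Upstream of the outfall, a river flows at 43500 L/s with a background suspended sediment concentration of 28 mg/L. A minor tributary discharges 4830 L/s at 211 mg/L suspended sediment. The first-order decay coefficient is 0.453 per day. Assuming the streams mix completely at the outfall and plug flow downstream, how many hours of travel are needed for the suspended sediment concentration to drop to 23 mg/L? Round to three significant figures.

Conservation of mass: C = (43500·28.00 + 4830·211.0) / 48330 = 2237000/48330 = 46.29 mg/L.
46.29·exp(−k·t) = 23 → t = ln(46.29/23)/k = 133400 s = 37.05 h.

37.1 h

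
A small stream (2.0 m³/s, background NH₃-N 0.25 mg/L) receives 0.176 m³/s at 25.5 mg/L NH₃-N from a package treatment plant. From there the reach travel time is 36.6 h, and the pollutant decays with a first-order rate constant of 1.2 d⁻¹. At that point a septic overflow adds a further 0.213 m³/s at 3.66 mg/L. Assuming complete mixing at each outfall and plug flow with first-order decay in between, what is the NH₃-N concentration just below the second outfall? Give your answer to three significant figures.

Mass balance: C = (2.000·0.2500 + 0.1760·25.50) / 2.176 = 4.988/2.176 = 2.292 mg/L; combined flow 2.176 m³/s.
First-order decay: C = 2.292·exp(−k·t) = 2.292·0.1604 = 0.3677 mg/L.
Second outfall: C = (2.176·0.3677 + 0.2130·3.660)/2.389 = 0.6612 mg/L.

0.661 mg/L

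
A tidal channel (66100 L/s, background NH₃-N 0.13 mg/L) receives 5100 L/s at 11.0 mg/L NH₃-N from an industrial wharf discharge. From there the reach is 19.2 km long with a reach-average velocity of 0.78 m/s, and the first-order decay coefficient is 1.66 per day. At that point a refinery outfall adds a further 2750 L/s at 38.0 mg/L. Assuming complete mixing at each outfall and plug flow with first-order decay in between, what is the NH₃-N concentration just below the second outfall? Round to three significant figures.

Conservation of mass: C = (66100·0.1300 + 5100·11.00) / 71200 = 64690/71200 = 0.9086 mg/L; combined flow 71200 L/s.
Travel time t = 19.2·1000 / 0.78 = 24620 s = 6.838 h.
First-order decay: C = 0.9086·exp(−k·t) = 0.9086·0.6232 = 0.5662 mg/L.
Second outfall: C = (71200·0.5662 + 2750·38.00)/73950 = 1.958 mg/L.

1.96 mg/L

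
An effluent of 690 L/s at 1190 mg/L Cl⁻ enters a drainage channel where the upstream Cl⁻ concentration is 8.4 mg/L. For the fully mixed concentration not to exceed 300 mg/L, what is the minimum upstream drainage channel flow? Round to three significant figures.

2110 L/s

Set C_mix = 300: (Q·8.400 + 690.0·1190) / (Q + 690.0) = 300
→ Q = 690.0·(1190 − 300)/(300 − 8.400) = 2106 L/s.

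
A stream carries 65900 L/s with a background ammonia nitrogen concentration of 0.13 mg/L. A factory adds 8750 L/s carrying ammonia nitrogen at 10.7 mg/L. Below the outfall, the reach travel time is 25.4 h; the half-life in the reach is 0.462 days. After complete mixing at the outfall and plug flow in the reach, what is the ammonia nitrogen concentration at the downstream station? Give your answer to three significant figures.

0.280 mg/L

Mass balance: C = (65900·0.1300 + 8750·10.70) / 74650 = 102200/74650 = 1.369 mg/L.
Half-life 0.462 d → k = ln 2 / 0.462 = 1.500 d⁻¹.
First-order decay: C = 1.369·exp(−k·t) = 1.369·0.2044 = 0.2798 mg/L.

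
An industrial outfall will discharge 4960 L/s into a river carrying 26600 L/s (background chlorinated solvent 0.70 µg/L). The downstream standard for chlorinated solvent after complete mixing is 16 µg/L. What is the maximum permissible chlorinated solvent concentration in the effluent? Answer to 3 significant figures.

98.1 µg/L

At the limit, (Qr·Cr + Qe·Cₑ)/(Qr + Qe) = 16:
Cₑ = (31560·16 − 26600·0.7000) / 4960 = 98.05 µg/L.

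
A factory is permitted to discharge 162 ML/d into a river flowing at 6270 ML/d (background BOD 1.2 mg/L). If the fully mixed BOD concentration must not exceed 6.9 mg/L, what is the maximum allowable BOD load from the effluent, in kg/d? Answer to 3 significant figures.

36900 kg/d

Mass balance at the limit: 6270·1.200 + 162.0·Cₑ = 6432·6.9 → Cₑ = 227.5 mg/L.
162.0 ML/d = 1.875 m³/s. Load = 1.875 m³/s × 227.5 g/m³ × 86 400 s/d = 36860 kg/d.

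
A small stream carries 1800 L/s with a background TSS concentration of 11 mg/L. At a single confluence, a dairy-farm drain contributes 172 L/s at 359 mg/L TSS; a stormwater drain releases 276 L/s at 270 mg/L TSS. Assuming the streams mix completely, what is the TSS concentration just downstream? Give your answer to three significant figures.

After mixing, C = (1800·11.00 + 172.0·359.0 + 276.0·270.0) / 2248 = 156100/2248 = 69.43 mg/L.

69.4 mg/L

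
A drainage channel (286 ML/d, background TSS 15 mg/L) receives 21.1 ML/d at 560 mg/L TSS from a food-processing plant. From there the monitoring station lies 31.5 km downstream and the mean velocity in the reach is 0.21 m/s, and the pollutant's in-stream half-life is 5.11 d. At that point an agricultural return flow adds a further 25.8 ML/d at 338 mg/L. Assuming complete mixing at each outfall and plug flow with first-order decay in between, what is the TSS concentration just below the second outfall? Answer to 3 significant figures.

64.4 mg/L

Flow-weighted average: C = (286.0·15.00 + 21.10·560.0) / 307.1 = 16110/307.1 = 52.45 mg/L; combined flow 307.1 ML/d.
Travel time t = 31.5·1000 / 0.21 = 150000 s = 41.67 h.
Half-life 5.11 d → k = ln 2 / 5.11 = 0.1356 d⁻¹.
After decay, C = 52.45 × e^(−kt) = 52.45 × 0.7902 = 41.44 mg/L.
Second outfall: C = (307.1·41.44 + 25.80·338.0)/332.9 = 64.42 mg/L.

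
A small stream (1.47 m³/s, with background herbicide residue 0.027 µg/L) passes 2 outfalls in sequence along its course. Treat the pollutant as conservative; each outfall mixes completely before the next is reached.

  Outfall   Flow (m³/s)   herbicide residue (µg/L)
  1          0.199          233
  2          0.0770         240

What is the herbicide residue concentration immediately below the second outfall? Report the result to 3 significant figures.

Below outfall 1: Q → 1.669 m³/s, C = (1.470·0.02700 + 0.1990·233.0)/1.669 = 27.81 µg/L.
Below outfall 2: Q → 1.746 m³/s, C = (1.669·27.81 + 0.07700·240.0)/1.746 = 37.16 µg/L.

37.2 µg/L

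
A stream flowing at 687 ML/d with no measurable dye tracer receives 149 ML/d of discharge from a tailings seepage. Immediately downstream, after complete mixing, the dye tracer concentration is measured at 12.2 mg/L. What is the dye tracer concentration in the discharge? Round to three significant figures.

68.5 mg/L

Mass balance: 687.0·0 + 149.0·Cₑ = 836.0·12.20
→ Cₑ = (836.0·12.20 − 687.0·0) / 149.0 = 68.45 mg/L.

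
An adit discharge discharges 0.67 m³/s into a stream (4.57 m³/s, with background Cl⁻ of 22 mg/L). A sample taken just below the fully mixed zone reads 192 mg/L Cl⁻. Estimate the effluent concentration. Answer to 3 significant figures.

Mass balance: 4.570·22.00 + 0.6700·Cₑ = 5.240·192.0
→ Cₑ = (5.240·192.0 − 4.570·22.00) / 0.6700 = 1352 mg/L.

1350 mg/L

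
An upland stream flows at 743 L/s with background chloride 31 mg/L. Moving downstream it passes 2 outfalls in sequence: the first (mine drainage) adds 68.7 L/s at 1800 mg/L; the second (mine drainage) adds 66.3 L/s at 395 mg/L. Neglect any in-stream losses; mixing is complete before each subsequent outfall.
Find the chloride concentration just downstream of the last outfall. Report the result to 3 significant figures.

After outfall 1: Q = 743.0 + 68.70 = 811.7 L/s; C = (743.0·31.00 + 68.70·1800)/811.7 = 180.7 mg/L.
After outfall 2: Q = 811.7 + 66.30 = 878.0 L/s; C = (811.7·180.7 + 66.30·395.0)/878.0 = 196.9 mg/L.

197 mg/L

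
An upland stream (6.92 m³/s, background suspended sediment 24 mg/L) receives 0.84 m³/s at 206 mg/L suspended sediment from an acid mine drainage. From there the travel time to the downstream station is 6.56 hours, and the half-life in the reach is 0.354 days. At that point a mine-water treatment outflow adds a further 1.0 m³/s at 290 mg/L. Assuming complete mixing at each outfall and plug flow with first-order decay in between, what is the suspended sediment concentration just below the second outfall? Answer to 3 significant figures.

55.8 mg/L

After mixing, C = (6.920·24.00 + 0.8400·206.0) / 7.760 = 339.1/7.760 = 43.70 mg/L; combined flow 7.760 m³/s.
Half-life 0.354 d → k = ln 2 / 0.354 = 1.958 d⁻¹.
After decay, C = 43.70 × e^(−kt) = 43.70 × 0.5856 = 25.59 mg/L.
Second outfall: C = (7.760·25.59 + 1.000·290.0)/8.760 = 55.77 mg/L.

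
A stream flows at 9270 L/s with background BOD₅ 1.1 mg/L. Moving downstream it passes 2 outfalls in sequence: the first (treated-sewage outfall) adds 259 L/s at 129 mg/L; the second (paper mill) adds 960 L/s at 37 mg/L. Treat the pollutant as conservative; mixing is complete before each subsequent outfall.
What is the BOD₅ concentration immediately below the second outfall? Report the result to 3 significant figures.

Outfall 1: combined Q = 9529 L/s; C = (9270·1.100 + 259.0·129.0)/9529 = 4.576 mg/L.
Outfall 2: combined Q = 10490 L/s; C = (9529·4.576 + 960.0·37.00)/10490 = 7.544 mg/L.

7.54 mg/L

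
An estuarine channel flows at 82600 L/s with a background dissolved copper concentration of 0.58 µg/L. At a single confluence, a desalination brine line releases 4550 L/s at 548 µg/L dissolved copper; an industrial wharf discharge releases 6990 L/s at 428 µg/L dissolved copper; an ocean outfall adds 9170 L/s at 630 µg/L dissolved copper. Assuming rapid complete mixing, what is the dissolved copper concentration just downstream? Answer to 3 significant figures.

109 µg/L

Flow-weighted average: C = (82600·0.5800 + 4550·548.0 + 6990·428.0 + 9170·630.0) / 103300 = 11310000/103300 = 109.5 µg/L.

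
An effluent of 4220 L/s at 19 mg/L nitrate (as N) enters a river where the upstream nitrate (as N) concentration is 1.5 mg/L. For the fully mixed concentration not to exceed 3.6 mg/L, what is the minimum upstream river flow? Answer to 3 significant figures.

Set C_mix = 3.6: (Q·1.500 + 4220·19.00) / (Q + 4220) = 3.6
→ Q = 4220·(19.00 − 3.6)/(3.6 − 1.500) = 30950 L/s.

30900 L/s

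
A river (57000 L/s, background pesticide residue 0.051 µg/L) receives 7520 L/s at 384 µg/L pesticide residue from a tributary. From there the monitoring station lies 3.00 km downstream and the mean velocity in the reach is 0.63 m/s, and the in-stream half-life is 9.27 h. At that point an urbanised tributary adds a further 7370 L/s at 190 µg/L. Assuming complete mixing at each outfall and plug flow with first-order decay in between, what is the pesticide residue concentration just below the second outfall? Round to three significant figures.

Flow-weighted average: C = (57000·0.05100 + 7520·384.0) / 64520 = 2891000/64520 = 44.80 µg/L; combined flow 64520 L/s.
Travel time t = 3.00·1000 / 0.63 = 4762 s = 1.323 h.
Half-life 9.27 h → k = ln 2 / 9.27 = 0.07477 h⁻¹ = 1.795 d⁻¹.
Applying C = C₀e^(−kt): 44.80 × 0.9058 = 40.58 µg/L.
At the second outfall, C = (64520·40.58 + 7370·190.0) / (64520 + 7370) = 55.90 µg/L.

55.9 µg/L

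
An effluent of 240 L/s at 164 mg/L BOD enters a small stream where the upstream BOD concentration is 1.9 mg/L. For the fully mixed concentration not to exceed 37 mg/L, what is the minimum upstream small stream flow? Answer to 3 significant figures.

Set C_mix = 37: (Q·1.900 + 240.0·164.0) / (Q + 240.0) = 37
→ Q = 240.0·(164.0 − 37)/(37 − 1.900) = 868.4 L/s.

868 L/s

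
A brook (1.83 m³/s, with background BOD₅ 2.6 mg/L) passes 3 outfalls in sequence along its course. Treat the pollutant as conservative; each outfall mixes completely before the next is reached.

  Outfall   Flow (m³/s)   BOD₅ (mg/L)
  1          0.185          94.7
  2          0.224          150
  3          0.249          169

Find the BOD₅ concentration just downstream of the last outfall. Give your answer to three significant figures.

Outfall 1: combined Q = 2.015 m³/s; C = (1.830·2.600 + 0.1850·94.70)/2.015 = 11.06 mg/L.
Outfall 2: combined Q = 2.239 m³/s; C = (2.015·11.06 + 0.2240·150.0)/2.239 = 24.96 mg/L.
Outfall 3: combined Q = 2.488 m³/s; C = (2.239·24.96 + 0.2490·169.0)/2.488 = 39.37 mg/L.

39.4 mg/L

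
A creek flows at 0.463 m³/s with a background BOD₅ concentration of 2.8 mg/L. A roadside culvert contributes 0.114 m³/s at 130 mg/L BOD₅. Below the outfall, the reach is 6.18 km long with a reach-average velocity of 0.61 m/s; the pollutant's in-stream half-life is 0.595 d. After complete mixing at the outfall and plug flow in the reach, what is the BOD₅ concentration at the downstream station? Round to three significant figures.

24.4 mg/L

Flow-weighted average: C = (0.4630·2.800 + 0.1140·130.0) / 0.5770 = 16.12/0.5770 = 27.93 mg/L.
Travel time t = 6.18·1000 / 0.61 = 10130 s = 2.814 h.
Half-life 0.595 d → k = ln 2 / 0.595 = 1.165 d⁻¹.
First-order decay: C = 27.93·exp(−k·t) = 27.93·0.8723 = 24.37 mg/L.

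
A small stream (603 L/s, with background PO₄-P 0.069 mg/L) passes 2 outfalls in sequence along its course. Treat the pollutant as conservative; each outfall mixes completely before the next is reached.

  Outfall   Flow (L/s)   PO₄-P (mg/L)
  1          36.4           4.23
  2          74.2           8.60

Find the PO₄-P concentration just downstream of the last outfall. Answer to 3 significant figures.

Outfall 1: combined Q = 639.4 L/s; C = (603.0·0.06900 + 36.40·4.230)/639.4 = 0.3059 mg/L.
Outfall 2: combined Q = 713.6 L/s; C = (639.4·0.3059 + 74.20·8.600)/713.6 = 1.168 mg/L.

1.17 mg/L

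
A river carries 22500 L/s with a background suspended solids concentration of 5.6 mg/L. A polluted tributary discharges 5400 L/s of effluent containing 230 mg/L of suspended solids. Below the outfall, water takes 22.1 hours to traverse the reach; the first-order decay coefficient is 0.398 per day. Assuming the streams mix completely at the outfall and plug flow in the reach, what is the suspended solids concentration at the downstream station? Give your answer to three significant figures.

34.0 mg/L

Mass balance: C = (22500·5.600 + 5400·230.0) / 27900 = 1368000/27900 = 49.03 mg/L.
Decay over the reach: 49.03·exp(−kt) = 49.03·0.6932 = 33.99 mg/L.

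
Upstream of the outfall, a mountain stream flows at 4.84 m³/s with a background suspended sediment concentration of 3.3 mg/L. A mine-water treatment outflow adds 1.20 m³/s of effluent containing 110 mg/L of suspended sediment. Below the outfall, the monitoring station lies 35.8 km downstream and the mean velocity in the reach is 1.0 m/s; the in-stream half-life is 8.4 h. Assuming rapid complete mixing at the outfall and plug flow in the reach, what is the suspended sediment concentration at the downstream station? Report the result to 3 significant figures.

10.8 mg/L

Mass balance: C = (4.840·3.300 + 1.200·110.0) / 6.040 = 148.0/6.040 = 24.50 mg/L.
Travel time t = 35.8·1000 / 1.0 = 35800 s = 9.944 h.
Half-life 8.4 h → k = ln 2 / 8.4 = 0.08252 h⁻¹ = 1.980 d⁻¹.
After decay, C = 24.50 × e^(−kt) = 24.50 × 0.4402 = 10.78 mg/L.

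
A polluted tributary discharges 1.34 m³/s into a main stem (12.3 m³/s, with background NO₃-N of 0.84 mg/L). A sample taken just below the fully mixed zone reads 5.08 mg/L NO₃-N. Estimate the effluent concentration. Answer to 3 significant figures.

44.0 mg/L

Mass balance: 12.30·0.8400 + 1.340·Cₑ = 13.64·5.080
→ Cₑ = (13.64·5.080 − 12.30·0.8400) / 1.340 = 44.00 mg/L.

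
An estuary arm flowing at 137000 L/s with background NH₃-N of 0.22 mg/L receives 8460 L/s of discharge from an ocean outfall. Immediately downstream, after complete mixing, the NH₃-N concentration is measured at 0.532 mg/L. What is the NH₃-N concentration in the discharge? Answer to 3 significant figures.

5.58 mg/L

Mass balance: 137000·0.2200 + 8460·Cₑ = 145500·0.5320
→ Cₑ = (145500·0.5320 − 137000·0.2200) / 8460 = 5.584 mg/L.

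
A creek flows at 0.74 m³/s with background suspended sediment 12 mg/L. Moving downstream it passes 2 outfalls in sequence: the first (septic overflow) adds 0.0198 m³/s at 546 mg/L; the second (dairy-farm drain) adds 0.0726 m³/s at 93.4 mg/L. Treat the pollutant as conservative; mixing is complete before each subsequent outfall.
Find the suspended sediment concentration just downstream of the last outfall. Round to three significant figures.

Outfall 1: combined Q = 0.7598 m³/s; C = (0.7400·12.00 + 0.01980·546.0)/0.7598 = 25.92 mg/L.
Outfall 2: combined Q = 0.8324 m³/s; C = (0.7598·25.92 + 0.07260·93.40)/0.8324 = 31.80 mg/L.

31.8 mg/L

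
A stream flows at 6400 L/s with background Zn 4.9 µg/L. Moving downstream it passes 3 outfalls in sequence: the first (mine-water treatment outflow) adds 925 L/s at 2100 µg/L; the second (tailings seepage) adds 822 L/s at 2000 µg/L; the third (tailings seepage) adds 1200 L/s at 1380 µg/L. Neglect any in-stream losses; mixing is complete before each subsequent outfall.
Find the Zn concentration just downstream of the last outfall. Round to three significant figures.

Outfall 1: combined Q = 7325 L/s; C = (6400·4.900 + 925.0·2100)/7325 = 269.5 µg/L.
Outfall 2: combined Q = 8147 L/s; C = (7325·269.5 + 822.0·2000)/8147 = 444.1 µg/L.
Outfall 3: combined Q = 9347 L/s; C = (8147·444.1 + 1200·1380)/9347 = 564.2 µg/L.

564 µg/L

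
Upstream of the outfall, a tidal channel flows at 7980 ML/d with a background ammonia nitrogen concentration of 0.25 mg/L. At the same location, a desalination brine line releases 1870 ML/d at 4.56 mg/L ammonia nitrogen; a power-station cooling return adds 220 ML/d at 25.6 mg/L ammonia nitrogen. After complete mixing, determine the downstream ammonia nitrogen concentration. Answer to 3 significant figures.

1.60 mg/L

Mixed concentration C = ΣQC/ΣQ = (7980·0.2500 + 1870·4.560 + 220.0·25.60) / 10070 = 16150/10070 = 1.604 mg/L.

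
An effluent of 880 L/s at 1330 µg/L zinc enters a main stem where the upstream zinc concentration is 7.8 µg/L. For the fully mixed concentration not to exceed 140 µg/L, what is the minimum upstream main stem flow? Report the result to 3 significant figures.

Set C_mix = 140: (Q·7.800 + 880.0·1330) / (Q + 880.0) = 140
→ Q = 880.0·(1330 − 140)/(140 − 7.800) = 7921 L/s.

7920 L/s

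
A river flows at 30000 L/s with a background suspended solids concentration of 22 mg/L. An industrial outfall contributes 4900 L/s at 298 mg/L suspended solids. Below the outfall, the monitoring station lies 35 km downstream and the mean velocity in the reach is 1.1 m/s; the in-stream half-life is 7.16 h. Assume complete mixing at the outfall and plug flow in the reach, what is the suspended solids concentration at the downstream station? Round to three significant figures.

25.8 mg/L

Mass balance: C = (30000·22.00 + 4900·298.0) / 34900 = 2120000/34900 = 60.75 mg/L.
Travel time t = 35·1000 / 1.1 = 31820 s = 8.838 h.
Half-life 7.16 h → k = ln 2 / 7.16 = 0.09681 h⁻¹ = 2.323 d⁻¹.
First-order decay: C = 60.75·exp(−k·t) = 60.75·0.4250 = 25.82 mg/L.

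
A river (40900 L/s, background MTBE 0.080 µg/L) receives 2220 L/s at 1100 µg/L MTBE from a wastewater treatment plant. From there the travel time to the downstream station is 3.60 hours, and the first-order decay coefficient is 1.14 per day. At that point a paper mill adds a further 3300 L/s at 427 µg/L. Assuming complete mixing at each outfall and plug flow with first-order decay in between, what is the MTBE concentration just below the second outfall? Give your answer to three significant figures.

Mass balance: C = (40900·0.08000 + 2220·1100) / 43120 = 2445000/43120 = 56.71 µg/L; combined flow 43120 L/s.
Applying C = C₀e^(−kt): 56.71 × 0.8428 = 47.80 µg/L.
At the second outfall, C = (43120·47.80 + 3300·427.0) / (43120 + 3300) = 74.75 µg/L.

74.8 µg/L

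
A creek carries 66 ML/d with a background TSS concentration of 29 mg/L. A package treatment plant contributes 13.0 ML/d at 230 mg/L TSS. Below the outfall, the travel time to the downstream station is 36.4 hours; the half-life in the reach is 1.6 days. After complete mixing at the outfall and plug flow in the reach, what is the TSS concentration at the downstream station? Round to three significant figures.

Flow-weighted average: C = (66.00·29.00 + 13.00·230.0) / 79.00 = 4904/79.00 = 62.08 mg/L.
Half-life 1.6 d → k = ln 2 / 1.6 = 0.4332 d⁻¹.
Decay over the reach: 62.08·exp(−kt) = 62.08·0.5184 = 32.18 mg/L.

32.2 mg/L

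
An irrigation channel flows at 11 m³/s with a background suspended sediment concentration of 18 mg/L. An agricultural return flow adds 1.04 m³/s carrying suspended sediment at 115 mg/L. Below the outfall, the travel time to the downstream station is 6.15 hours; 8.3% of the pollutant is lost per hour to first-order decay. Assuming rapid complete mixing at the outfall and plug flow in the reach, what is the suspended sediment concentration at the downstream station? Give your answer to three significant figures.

Mass balance: C = (11.00·18.00 + 1.040·115.0) / 12.04 = 317.6/12.04 = 26.38 mg/L.
8.3%/h lost → k = −ln(1 − 0.083) = 0.08665 h⁻¹.
After decay, C = 26.38 × e^(−kt) = 26.38 × 0.5869 = 15.48 mg/L.

15.5 mg/L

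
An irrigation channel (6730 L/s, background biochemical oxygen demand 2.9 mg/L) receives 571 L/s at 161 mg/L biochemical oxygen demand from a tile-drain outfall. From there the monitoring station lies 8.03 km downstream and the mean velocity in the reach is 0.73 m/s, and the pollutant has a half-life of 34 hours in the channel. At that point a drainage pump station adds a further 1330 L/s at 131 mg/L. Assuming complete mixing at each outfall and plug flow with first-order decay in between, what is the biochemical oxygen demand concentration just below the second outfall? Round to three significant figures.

32.3 mg/L

Flow-weighted average: C = (6730·2.900 + 571.0·161.0) / 7301 = 111400/7301 = 15.26 mg/L; combined flow 7301 L/s.
Travel time t = 8.03·1000 / 0.73 = 11000 s = 3.056 h.
Half-life 34 h → k = ln 2 / 34 = 0.02039 h⁻¹ = 0.4893 d⁻¹.
First-order decay: C = 15.26·exp(−k·t) = 15.26·0.9396 = 14.34 mg/L.
At the second outfall, C = (7301·14.34 + 1330·131.0) / (7301 + 1330) = 32.32 mg/L.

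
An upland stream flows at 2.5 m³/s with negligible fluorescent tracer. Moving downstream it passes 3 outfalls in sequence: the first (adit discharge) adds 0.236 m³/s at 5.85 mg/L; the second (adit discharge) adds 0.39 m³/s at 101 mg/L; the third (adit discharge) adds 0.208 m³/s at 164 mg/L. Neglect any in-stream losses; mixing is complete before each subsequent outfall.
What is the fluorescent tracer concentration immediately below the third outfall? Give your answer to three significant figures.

22.5 mg/L

After outfall 1: Q = 2.500 + 0.2360 = 2.736 m³/s; C = (2.500·0 + 0.2360·5.850)/2.736 = 0.5046 mg/L.
After outfall 2: Q = 2.736 + 0.3900 = 3.126 m³/s; C = (2.736·0.5046 + 0.3900·101.0)/3.126 = 13.04 mg/L.
After outfall 3: Q = 3.126 + 0.2080 = 3.334 m³/s; C = (3.126·13.04 + 0.2080·164.0)/3.334 = 22.46 mg/L.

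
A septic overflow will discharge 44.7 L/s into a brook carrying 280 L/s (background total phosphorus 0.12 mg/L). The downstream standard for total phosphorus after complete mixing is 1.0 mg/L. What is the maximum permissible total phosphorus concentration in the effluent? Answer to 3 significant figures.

At the limit, (Qr·Cr + Qe·Cₑ)/(Qr + Qe) = 1.0:
Cₑ = (324.7·1.0 − 280.0·0.1200) / 44.70 = 6.512 mg/L.

6.51 mg/L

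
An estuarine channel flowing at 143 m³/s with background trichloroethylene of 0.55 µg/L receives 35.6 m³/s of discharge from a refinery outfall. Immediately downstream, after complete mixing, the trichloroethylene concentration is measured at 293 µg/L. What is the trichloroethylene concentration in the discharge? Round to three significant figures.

1470 µg/L

Mass balance: 143.0·0.5500 + 35.60·Cₑ = 178.6·293.0
→ Cₑ = (178.6·293.0 − 143.0·0.5500) / 35.60 = 1468 µg/L.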